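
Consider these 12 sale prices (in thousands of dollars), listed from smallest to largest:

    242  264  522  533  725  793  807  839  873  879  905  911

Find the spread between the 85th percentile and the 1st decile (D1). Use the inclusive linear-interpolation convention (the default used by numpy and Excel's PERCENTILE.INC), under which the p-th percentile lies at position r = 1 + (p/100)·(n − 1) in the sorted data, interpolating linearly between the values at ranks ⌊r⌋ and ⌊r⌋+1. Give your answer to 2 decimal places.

n = 12.
P10: r = 2.1; ranks 2–3 are 264, 522; interpolating gives 289.8.
P85: r = 10.35; ranks 10–11 are 879, 905; interpolating gives 888.1.
Difference: 888.1 − 289.8 = 598.3.

598.30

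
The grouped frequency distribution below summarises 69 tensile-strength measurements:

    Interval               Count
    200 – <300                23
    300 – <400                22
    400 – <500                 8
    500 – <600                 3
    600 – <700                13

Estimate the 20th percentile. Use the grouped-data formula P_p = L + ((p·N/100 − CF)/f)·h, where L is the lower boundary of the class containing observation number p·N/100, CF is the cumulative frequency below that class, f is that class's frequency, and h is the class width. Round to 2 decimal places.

N = 69; target position k = 20/100 · 69 = 13.8.
Cumulative frequencies: 23, 45, 53, 56, 69.
Observation 13.8 falls in the class 200 – <300.
L = 200, CF = 0, f = 23, h = 100.
P20 = 200 + ((13.8 − 0)/23)·100 = 200 + 60 = 260.

260.00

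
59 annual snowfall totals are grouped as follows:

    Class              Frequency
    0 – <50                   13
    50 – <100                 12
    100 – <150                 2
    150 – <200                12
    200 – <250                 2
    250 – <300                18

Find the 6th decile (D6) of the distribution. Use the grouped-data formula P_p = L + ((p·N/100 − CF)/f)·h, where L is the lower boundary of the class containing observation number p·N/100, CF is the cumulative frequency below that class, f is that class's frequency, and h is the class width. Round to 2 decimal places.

N = 59; target position k = 60/100 · 59 = 35.4.
Cumulative frequencies: 13, 25, 27, 39, 41, 59.
Observation 35.4 falls in the class 150 – <200.
L = 150, CF = 27, f = 12, h = 50.
P60 = 150 + ((35.4 − 27)/12)·50 = 150 + 35 = 185.

185.00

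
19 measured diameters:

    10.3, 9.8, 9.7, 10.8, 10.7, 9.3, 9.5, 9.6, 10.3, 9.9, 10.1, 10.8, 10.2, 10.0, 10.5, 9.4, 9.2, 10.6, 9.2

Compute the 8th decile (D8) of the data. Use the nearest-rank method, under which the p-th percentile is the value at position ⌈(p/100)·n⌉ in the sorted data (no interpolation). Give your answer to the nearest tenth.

Sorted: 9.2, 9.2, 9.3, 9.4, 9.5, 9.6, 9.7, 9.8, 9.9, 10.0, 10.1, 10.2, 10.3, 10.3, 10.5, 10.6, 10.7, 10.8, 10.8.
n = 19.
Position = ⌈80/100 · 19⌉ = ⌈15.2⌉ = 16.
The value at rank 16 is 10.6.

10.6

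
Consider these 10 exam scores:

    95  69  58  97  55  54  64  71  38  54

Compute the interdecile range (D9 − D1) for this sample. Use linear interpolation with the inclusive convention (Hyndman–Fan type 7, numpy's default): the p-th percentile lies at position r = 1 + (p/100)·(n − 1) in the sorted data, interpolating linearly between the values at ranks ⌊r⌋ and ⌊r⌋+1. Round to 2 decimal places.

Sorted: 38, 54, 54, 55, 58, 64, 69, 71, 95, 97.
n = 10.
P10: r = 1.9; ranks 1–2 are 38, 54; interpolating gives 52.4.
P90: r = 9.1; ranks 9–10 are 95, 97; interpolating gives 95.2.
Difference: 95.2 − 52.4 = 42.8.

42.80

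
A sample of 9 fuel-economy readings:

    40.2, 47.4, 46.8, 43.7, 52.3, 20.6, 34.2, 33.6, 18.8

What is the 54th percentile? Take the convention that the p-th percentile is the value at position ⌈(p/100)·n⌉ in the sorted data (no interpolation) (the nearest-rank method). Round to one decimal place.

Sorted: 18.8, 20.6, 33.6, 34.2, 40.2, 43.7, 46.8, 47.4, 52.3.
n = 9.
Position = ⌈54/100 · 9⌉ = ⌈4.86⌉ = 5.
The value at rank 5 is 40.2.

40.2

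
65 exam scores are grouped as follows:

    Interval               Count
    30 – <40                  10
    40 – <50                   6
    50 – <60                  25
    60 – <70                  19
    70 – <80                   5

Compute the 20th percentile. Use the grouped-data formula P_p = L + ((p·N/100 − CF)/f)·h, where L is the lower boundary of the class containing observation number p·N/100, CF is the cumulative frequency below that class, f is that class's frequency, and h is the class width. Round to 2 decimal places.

N = 65; target position k = 20/100 · 65 = 13.
Cumulative frequencies: 10, 16, 41, 60, 65.
Observation 13 falls in the class 40 – <50.
L = 40, CF = 10, f = 6, h = 10.
P20 = 40 + ((13 − 10)/6)·10 = 40 + 5 = 45.

45.00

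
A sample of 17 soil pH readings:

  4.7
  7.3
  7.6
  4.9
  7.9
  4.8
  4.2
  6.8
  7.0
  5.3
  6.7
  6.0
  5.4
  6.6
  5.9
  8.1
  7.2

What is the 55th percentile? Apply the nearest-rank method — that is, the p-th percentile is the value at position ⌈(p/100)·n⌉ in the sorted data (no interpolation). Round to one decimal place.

Sorted: 4.2, 4.7, 4.8, 4.9, 5.3, 5.4, 5.9, 6.0, 6.6, 6.7, 6.8, 7.0, 7.2, 7.3, 7.6, 7.9, 8.1.
n = 17.
Position = ⌈55/100 · 17⌉ = ⌈9.35⌉ = 10.
The value at rank 10 is 6.7.

6.7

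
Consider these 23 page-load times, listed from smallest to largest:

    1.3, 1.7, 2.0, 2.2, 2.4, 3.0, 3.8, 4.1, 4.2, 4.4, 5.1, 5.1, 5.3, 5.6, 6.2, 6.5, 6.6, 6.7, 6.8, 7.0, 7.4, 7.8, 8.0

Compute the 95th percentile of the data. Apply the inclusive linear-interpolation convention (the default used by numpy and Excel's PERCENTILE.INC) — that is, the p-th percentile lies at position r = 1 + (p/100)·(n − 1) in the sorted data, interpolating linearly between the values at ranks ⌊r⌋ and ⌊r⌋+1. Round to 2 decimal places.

7.76

n = 23.
r = 1 + (95/100)·(23 − 1) = 1 + 20.9 = 21.9.
Rank 21 is 7.4 and rank 22 is 7.8.
Interpolate: 7.4 + 0.9·(7.8 − 7.4) = 7.4 + 0.9·0.4 = 7.76.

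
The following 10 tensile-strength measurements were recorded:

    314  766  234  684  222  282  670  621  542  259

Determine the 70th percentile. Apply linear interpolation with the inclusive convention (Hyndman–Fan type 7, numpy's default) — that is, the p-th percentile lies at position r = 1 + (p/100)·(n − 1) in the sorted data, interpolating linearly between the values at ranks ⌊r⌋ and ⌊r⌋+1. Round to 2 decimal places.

Sorted: 222, 234, 259, 282, 314, 542, 621, 670, 684, 766.
n = 10.
r = 1 + (70/100)·(10 − 1) = 1 + 6.3 = 7.3.
Rank 7 is 621 and rank 8 is 670.
Interpolate: 621 + 0.3·(670 − 621) = 621 + 0.3·49 = 635.7.

635.70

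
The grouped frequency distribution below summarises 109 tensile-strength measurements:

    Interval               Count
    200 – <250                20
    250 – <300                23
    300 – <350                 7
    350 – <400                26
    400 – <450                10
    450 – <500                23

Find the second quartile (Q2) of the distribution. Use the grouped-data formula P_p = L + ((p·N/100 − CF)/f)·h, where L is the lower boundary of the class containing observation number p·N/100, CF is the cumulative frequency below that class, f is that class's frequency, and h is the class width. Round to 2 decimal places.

358.65

N = 109; target position k = 50/100 · 109 = 54.5.
Cumulative frequencies: 20, 43, 50, 76, 86, 109.
Observation 54.5 falls in the class 350 – <400.
L = 350, CF = 50, f = 26, h = 50.
P50 = 350 + ((54.5 − 50)/26)·50 = 350 + 8.65385 = 358.654.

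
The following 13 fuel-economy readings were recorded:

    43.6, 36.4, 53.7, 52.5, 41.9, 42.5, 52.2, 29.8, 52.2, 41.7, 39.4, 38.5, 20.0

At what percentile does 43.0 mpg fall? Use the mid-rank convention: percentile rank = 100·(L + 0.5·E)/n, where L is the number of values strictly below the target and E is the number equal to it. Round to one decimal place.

Sorted: 20.0, 29.8, 36.4, 38.5, 39.4, 41.7, 41.9, 42.5, 43.6, 52.2, 52.2, 52.5, 53.7.
Count below 43.0: L = 8; count equal: E = 0; n = 13.
Percentile rank = 100·(8 + 0.5·0)/13 = 100·8/13 = 61.54.

61.5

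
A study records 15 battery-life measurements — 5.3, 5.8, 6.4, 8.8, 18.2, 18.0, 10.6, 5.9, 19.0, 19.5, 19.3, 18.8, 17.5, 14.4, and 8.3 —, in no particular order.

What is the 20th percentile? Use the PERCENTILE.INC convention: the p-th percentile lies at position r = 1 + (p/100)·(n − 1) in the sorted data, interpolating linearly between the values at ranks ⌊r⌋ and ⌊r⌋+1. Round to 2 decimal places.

6.30

Sorted: 5.3, 5.8, 5.9, 6.4, 8.3, 8.8, 10.6, 14.4, 17.5, 18.0, 18.2, 18.8, 19.0, 19.3, 19.5.
n = 15.
r = 1 + (20/100)·(15 − 1) = 1 + 2.8 = 3.8.
Rank 3 is 5.9 and rank 4 is 6.4.
Interpolate: 5.9 + 0.8·(6.4 − 5.9) = 5.9 + 0.8·0.5 = 6.3.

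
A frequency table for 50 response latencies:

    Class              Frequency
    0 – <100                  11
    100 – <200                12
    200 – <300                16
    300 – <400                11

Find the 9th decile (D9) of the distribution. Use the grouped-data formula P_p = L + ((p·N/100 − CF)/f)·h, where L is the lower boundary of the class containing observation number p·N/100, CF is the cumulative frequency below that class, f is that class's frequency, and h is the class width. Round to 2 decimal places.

N = 50; target position k = 90/100 · 50 = 45.
Cumulative frequencies: 11, 23, 39, 50.
Observation 45 falls in the class 300 – <400.
L = 300, CF = 39, f = 11, h = 100.
P90 = 300 + ((45 − 39)/11)·100 = 300 + 54.5455 = 354.545.

354.55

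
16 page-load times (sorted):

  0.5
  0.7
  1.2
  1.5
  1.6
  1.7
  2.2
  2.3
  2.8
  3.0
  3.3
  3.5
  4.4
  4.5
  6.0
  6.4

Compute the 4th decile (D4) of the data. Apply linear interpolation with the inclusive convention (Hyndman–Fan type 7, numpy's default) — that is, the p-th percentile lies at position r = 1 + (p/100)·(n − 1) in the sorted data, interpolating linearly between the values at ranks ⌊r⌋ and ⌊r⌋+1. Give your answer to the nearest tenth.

n = 16.
r = 1 + (40/100)·(16 − 1) = 1 + 6 = 7.
r is an integer, so P40 is the value at rank 7: 2.2.

2.2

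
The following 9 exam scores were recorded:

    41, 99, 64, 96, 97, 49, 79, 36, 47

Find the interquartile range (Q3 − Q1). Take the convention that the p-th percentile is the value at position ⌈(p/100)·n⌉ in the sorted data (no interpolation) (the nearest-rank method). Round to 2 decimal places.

49.00

Sorted: 36, 41, 47, 49, 64, 79, 96, 97, 99.
n = 9.
P25: rank ⌈25/100·9⌉ = 3 → 47.
P75: rank ⌈75/100·9⌉ = 7 → 96.
Difference: 96 − 47 = 49.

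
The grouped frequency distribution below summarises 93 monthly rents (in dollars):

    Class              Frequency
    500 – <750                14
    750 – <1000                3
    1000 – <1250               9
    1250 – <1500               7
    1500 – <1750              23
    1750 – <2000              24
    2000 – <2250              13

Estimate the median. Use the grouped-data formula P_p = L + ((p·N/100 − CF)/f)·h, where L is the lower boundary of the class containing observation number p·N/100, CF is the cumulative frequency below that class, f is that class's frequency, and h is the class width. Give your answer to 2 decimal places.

N = 93; target position k = 50/100 · 93 = 46.5.
Cumulative frequencies: 14, 17, 26, 33, 56, 80, 93.
Observation 46.5 falls in the class 1500 – <1750.
L = 1500, CF = 33, f = 23, h = 250.
P50 = 1500 + ((46.5 − 33)/23)·250 = 1500 + 146.739 = 1646.74.

1646.74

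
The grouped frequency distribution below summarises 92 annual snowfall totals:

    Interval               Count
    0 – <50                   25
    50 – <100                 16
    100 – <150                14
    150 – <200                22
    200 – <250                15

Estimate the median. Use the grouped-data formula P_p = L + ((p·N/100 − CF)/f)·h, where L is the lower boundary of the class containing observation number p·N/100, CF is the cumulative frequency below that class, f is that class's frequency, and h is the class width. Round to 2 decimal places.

N = 92; target position k = 50/100 · 92 = 46.
Cumulative frequencies: 25, 41, 55, 77, 92.
Observation 46 falls in the class 100 – <150.
L = 100, CF = 41, f = 14, h = 50.
P50 = 100 + ((46 − 41)/14)·50 = 100 + 17.8571 = 117.857.

117.86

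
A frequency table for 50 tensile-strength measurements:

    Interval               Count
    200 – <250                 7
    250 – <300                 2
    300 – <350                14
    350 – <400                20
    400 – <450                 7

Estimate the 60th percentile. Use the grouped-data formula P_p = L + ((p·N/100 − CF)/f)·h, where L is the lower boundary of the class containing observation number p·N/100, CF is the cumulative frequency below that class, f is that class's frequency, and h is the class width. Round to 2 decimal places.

367.50

N = 50; target position k = 60/100 · 50 = 30.
Cumulative frequencies: 7, 9, 23, 43, 50.
Observation 30 falls in the class 350 – <400.
L = 350, CF = 23, f = 20, h = 50.
P60 = 350 + ((30 − 23)/20)·50 = 350 + 17.5 = 367.5.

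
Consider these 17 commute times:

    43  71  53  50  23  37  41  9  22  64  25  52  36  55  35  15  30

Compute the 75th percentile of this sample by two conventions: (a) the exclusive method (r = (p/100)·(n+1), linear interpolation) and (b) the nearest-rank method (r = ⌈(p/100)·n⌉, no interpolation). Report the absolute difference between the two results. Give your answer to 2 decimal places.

0.50

Sorted: 9, 15, 22, 23, 25, 30, 35, 36, 37, 41, 43, 50, 52, 53, 55, 64, 71.
n = 17.
(a) r = 13.5; between ranks 13 (52) and 14 (53): 52.5.
(b) the nearest-rank method: rank 13 → 52.
|52.5 − 52| = 0.5.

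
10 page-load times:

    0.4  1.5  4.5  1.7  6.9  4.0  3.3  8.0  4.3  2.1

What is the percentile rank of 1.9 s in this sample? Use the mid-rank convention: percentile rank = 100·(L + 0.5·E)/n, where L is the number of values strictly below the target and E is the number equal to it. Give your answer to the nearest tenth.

30.0

Sorted: 0.4, 1.5, 1.7, 2.1, 3.3, 4.0, 4.3, 4.5, 6.9, 8.0.
Count below 1.9: L = 3; count equal: E = 0; n = 10.
Percentile rank = 100·(3 + 0.5·0)/10 = 100·3/10 = 30.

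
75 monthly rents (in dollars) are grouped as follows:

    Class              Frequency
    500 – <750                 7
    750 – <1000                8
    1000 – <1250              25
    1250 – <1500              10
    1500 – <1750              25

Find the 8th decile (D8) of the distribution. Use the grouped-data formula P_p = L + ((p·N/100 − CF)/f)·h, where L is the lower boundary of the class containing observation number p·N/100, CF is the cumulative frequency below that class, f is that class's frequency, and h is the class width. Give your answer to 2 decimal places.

1600.00

N = 75; target position k = 80/100 · 75 = 60.
Cumulative frequencies: 7, 15, 40, 50, 75.
Observation 60 falls in the class 1500 – <1750.
L = 1500, CF = 50, f = 25, h = 250.
P80 = 1500 + ((60 − 50)/25)·250 = 1500 + 100 = 1600.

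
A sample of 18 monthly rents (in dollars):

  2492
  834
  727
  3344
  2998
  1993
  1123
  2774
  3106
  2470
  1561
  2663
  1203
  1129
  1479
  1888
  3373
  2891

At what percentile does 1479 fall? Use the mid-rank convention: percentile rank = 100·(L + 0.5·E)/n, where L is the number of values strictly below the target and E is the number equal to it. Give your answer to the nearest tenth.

Sorted: 727, 834, 1123, 1129, 1203, 1479, 1561, 1888, 1993, 2470, 2492, 2663, 2774, 2891, 2998, 3106, 3344, 3373.
Count below 1479: L = 5; count equal: E = 1; n = 18.
Percentile rank = 100·(5 + 0.5·1)/18 = 100·5.5/18 = 30.56.

30.6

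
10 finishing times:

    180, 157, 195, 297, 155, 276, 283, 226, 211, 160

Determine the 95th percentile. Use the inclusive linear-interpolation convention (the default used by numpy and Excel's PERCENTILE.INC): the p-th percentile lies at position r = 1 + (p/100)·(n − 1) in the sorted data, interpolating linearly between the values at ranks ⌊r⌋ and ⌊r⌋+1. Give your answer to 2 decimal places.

290.70

Sorted: 155, 157, 160, 180, 195, 211, 226, 276, 283, 297.
n = 10.
r = 1 + (95/100)·(10 − 1) = 1 + 8.55 = 9.55.
Rank 9 is 283 and rank 10 is 297.
Interpolate: 283 + 0.55·(297 − 283) = 283 + 0.55·14 = 290.7.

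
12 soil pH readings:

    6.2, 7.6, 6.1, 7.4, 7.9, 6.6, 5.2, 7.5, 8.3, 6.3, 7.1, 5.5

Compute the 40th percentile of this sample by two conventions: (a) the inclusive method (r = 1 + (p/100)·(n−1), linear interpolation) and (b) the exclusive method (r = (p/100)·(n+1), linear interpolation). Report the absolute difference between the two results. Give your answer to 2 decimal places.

0.06

Sorted: 5.2, 5.5, 6.1, 6.2, 6.3, 6.6, 7.1, 7.4, 7.5, 7.6, 7.9, 8.3.
n = 12.
(a) r = 5.4; between ranks 5 (6.3) and 6 (6.6): 6.42.
(b) r = 5.2; between ranks 5 (6.3) and 6 (6.6): 6.36.
|6.42 − 6.36| = 0.06.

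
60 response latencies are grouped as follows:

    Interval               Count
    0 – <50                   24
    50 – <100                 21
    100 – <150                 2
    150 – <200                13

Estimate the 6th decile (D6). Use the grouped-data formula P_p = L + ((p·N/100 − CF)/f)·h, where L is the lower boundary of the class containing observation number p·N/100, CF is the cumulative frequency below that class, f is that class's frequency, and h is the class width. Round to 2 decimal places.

N = 60; target position k = 60/100 · 60 = 36.
Cumulative frequencies: 24, 45, 47, 60.
Observation 36 falls in the class 50 – <100.
L = 50, CF = 24, f = 21, h = 50.
P60 = 50 + ((36 − 24)/21)·50 = 50 + 28.5714 = 78.5714.

78.57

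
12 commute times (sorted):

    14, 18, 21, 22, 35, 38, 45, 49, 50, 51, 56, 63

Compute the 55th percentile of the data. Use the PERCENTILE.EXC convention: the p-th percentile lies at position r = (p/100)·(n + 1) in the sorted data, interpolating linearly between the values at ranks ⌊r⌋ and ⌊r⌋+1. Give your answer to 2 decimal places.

45.60

n = 12.
r = (55/100)·(12 + 1) = 7.15.
Rank 7 is 45 and rank 8 is 49.
Interpolate: 45 + 0.15·(49 − 45) = 45 + 0.15·4 = 45.6.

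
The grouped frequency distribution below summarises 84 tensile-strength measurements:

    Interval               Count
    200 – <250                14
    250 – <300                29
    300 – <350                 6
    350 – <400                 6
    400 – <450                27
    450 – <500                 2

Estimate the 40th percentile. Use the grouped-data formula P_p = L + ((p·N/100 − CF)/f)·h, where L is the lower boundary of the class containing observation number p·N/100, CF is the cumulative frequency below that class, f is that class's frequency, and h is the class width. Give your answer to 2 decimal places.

283.79

N = 84; target position k = 40/100 · 84 = 33.6.
Cumulative frequencies: 14, 43, 49, 55, 82, 84.
Observation 33.6 falls in the class 250 – <300.
L = 250, CF = 14, f = 29, h = 50.
P40 = 250 + ((33.6 − 14)/29)·50 = 250 + 33.7931 = 283.793.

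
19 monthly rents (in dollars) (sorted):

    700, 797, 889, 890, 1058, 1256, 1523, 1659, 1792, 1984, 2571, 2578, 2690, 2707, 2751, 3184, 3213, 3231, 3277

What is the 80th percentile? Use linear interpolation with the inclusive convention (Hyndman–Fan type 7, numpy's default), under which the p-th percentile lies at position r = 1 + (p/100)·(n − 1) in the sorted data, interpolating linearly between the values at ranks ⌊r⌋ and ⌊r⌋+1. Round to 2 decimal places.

2924.20

n = 19.
r = 1 + (80/100)·(19 − 1) = 1 + 14.4 = 15.4.
Rank 15 is 2751 and rank 16 is 3184.
Interpolate: 2751 + 0.4·(3184 − 2751) = 2751 + 0.4·433 = 2924.2.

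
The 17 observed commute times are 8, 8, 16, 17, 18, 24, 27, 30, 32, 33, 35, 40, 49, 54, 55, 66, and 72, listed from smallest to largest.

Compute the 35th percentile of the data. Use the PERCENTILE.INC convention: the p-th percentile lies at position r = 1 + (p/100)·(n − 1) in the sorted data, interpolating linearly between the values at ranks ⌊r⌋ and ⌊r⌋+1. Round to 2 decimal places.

25.80

n = 17.
r = 1 + (35/100)·(17 − 1) = 1 + 5.6 = 6.6.
Rank 6 is 24 and rank 7 is 27.
Interpolate: 24 + 0.6·(27 − 24) = 24 + 0.6·3 = 25.8.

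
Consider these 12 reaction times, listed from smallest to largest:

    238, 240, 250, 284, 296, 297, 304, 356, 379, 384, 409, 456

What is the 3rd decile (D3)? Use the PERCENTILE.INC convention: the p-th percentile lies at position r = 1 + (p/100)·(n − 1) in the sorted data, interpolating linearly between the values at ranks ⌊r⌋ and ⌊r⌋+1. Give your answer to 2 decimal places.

287.60

n = 12.
r = 1 + (30/100)·(12 − 1) = 1 + 3.3 = 4.3.
Rank 4 is 284 and rank 5 is 296.
Interpolate: 284 + 0.3·(296 − 284) = 284 + 0.3·12 = 287.6.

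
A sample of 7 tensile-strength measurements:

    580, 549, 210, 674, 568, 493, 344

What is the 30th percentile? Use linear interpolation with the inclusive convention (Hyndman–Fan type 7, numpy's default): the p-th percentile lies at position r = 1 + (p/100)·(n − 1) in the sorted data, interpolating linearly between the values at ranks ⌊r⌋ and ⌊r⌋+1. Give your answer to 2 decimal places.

463.20

Sorted: 210, 344, 493, 549, 568, 580, 674.
n = 7.
r = 1 + (30/100)·(7 − 1) = 1 + 1.8 = 2.8.
Rank 2 is 344 and rank 3 is 493.
Interpolate: 344 + 0.8·(493 − 344) = 344 + 0.8·149 = 463.2.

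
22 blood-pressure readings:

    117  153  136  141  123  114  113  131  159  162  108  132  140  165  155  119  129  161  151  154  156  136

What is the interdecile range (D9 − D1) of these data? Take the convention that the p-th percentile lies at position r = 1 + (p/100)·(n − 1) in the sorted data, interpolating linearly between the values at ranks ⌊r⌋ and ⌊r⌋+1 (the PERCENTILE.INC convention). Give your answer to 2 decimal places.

46.50

Sorted: 108, 113, 114, 117, 119, 123, 129, 131, 132, 136, 136, 140, 141, 151, 153, 154, 155, 156, 159, 161, 162, 165.
n = 22.
P10: r = 3.1; ranks 3–4 are 114, 117; interpolating gives 114.3.
P90: r = 19.9; ranks 19–20 are 159, 161; interpolating gives 160.8.
Difference: 160.8 − 114.3 = 46.5.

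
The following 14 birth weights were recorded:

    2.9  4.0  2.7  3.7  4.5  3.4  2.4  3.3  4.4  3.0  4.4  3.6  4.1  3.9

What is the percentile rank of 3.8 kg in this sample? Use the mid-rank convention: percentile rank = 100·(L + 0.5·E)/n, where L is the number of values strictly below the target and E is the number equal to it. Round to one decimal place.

Sorted: 2.4, 2.7, 2.9, 3.0, 3.3, 3.4, 3.6, 3.7, 3.9, 4.0, 4.1, 4.4, 4.4, 4.5.
Count below 3.8: L = 8; count equal: E = 0; n = 14.
Percentile rank = 100·(8 + 0.5·0)/14 = 100·8/14 = 57.14.

57.1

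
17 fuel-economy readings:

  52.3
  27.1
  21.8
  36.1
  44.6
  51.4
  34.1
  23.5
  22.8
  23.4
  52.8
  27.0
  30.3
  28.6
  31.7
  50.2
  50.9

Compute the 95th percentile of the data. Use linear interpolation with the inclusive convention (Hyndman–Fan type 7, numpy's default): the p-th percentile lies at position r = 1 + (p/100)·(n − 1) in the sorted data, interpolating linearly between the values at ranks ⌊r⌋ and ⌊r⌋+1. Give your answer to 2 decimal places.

52.40

Sorted: 21.8, 22.8, 23.4, 23.5, 27.0, 27.1, 28.6, 30.3, 31.7, 34.1, 36.1, 44.6, 50.2, 50.9, 51.4, 52.3, 52.8.
n = 17.
r = 1 + (95/100)·(17 − 1) = 1 + 15.2 = 16.2.
Rank 16 is 52.3 and rank 17 is 52.8.
Interpolate: 52.3 + 0.2·(52.8 − 52.3) = 52.3 + 0.2·0.5 = 52.4.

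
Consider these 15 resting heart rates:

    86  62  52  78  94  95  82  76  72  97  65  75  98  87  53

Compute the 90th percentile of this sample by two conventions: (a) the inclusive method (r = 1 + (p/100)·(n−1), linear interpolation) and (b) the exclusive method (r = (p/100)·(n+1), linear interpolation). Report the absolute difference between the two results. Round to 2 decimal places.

Sorted: 52, 53, 62, 65, 72, 75, 76, 78, 82, 86, 87, 94, 95, 97, 98.
n = 15.
(a) r = 13.6; between ranks 13 (95) and 14 (97): 96.2.
(b) r = 14.4; between ranks 14 (97) and 15 (98): 97.4.
|96.2 − 97.4| = 1.2.

1.20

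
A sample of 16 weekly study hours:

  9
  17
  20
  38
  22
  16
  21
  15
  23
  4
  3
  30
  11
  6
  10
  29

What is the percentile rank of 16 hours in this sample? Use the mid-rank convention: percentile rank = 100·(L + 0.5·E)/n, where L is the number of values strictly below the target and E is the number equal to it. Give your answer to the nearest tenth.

46.9

Sorted: 3, 4, 6, 9, 10, 11, 15, 16, 17, 20, 21, 22, 23, 29, 30, 38.
Count below 16: L = 7; count equal: E = 1; n = 16.
Percentile rank = 100·(7 + 0.5·1)/16 = 100·7.5/16 = 46.88.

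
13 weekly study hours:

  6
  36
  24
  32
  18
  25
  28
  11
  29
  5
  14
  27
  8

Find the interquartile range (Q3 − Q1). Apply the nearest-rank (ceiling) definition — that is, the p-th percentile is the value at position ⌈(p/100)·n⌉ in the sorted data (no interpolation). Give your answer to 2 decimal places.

17.00

Sorted: 5, 6, 8, 11, 14, 18, 24, 25, 27, 28, 29, 32, 36.
n = 13.
P25: rank ⌈25/100·13⌉ = 4 → 11.
P75: rank ⌈75/100·13⌉ = 10 → 28.
Difference: 28 − 11 = 17.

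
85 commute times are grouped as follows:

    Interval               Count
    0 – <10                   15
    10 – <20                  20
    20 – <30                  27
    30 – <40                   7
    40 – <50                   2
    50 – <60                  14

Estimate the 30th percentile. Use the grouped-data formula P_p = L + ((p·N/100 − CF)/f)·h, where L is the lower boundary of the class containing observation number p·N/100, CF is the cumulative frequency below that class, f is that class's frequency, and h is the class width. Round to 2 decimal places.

N = 85; target position k = 30/100 · 85 = 25.5.
Cumulative frequencies: 15, 35, 62, 69, 71, 85.
Observation 25.5 falls in the class 10 – <20.
L = 10, CF = 15, f = 20, h = 10.
P30 = 10 + ((25.5 − 15)/20)·10 = 10 + 5.25 = 15.25.

15.25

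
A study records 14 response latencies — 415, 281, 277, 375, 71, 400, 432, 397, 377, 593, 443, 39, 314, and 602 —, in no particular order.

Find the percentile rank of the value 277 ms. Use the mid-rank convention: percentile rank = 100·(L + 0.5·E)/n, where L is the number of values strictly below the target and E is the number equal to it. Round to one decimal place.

Sorted: 39, 71, 277, 281, 314, 375, 377, 397, 400, 415, 432, 443, 593, 602.
Count below 277: L = 2; count equal: E = 1; n = 14.
Percentile rank = 100·(2 + 0.5·1)/14 = 100·2.5/14 = 17.86.

17.9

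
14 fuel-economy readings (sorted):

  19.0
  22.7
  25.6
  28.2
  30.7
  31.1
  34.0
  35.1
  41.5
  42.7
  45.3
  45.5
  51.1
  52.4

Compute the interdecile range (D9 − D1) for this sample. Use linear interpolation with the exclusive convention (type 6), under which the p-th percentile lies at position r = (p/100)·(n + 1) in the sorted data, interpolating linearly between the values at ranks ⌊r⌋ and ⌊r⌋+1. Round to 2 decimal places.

n = 14.
P10: r = 1.5; ranks 1–2 are 19.0, 22.7; interpolating gives 20.85.
P90: r = 13.5; ranks 13–14 are 51.1, 52.4; interpolating gives 51.75.
Difference: 51.75 − 20.85 = 30.9.

30.90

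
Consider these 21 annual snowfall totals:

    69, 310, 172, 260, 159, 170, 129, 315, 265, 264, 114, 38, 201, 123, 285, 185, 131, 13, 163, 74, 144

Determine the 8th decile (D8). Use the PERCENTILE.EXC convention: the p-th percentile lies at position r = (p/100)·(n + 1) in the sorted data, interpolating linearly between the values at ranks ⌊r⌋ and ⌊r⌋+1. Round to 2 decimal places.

Sorted: 13, 38, 69, 74, 114, 123, 129, 131, 144, 159, 163, 170, 172, 185, 201, 260, 264, 265, 285, 310, 315.
n = 21.
r = (80/100)·(21 + 1) = 17.6.
Rank 17 is 264 and rank 18 is 265.
Interpolate: 264 + 0.6·(265 − 264) = 264 + 0.6·1 = 264.6.

264.60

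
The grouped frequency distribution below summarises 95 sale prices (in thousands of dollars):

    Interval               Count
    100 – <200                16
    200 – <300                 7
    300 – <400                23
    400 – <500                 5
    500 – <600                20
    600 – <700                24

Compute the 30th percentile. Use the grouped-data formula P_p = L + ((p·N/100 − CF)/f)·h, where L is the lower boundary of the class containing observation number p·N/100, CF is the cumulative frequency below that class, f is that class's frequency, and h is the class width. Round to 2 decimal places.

323.91

N = 95; target position k = 30/100 · 95 = 28.5.
Cumulative frequencies: 16, 23, 46, 51, 71, 95.
Observation 28.5 falls in the class 300 – <400.
L = 300, CF = 23, f = 23, h = 100.
P30 = 300 + ((28.5 − 23)/23)·100 = 300 + 23.913 = 323.913.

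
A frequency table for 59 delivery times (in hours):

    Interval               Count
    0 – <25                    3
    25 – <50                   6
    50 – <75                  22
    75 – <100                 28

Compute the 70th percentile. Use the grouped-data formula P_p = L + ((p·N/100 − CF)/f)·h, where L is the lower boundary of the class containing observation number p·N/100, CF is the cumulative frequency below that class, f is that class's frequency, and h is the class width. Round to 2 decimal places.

N = 59; target position k = 70/100 · 59 = 41.3.
Cumulative frequencies: 3, 9, 31, 59.
Observation 41.3 falls in the class 75 – <100.
L = 75, CF = 31, f = 28, h = 25.
P70 = 75 + ((41.3 − 31)/28)·25 = 75 + 9.19643 = 84.1964.

84.20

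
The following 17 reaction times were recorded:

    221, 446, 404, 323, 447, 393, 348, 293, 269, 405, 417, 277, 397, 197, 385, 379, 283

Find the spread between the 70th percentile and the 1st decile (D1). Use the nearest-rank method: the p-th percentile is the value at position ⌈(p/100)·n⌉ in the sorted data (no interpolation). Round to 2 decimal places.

Sorted: 197, 221, 269, 277, 283, 293, 323, 348, 379, 385, 393, 397, 404, 405, 417, 446, 447.
n = 17.
P10: rank ⌈10/100·17⌉ = 2 → 221.
P70: rank ⌈70/100·17⌉ = 12 → 397.
Difference: 397 − 221 = 176.

176.00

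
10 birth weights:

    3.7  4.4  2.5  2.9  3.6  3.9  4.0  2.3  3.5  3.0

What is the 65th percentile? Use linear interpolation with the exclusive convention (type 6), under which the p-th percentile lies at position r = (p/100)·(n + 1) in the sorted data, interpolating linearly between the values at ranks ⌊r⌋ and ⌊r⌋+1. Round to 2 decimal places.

3.73

Sorted: 2.3, 2.5, 2.9, 3.0, 3.5, 3.6, 3.7, 3.9, 4.0, 4.4.
n = 10.
r = (65/100)·(10 + 1) = 7.15.
Rank 7 is 3.7 and rank 8 is 3.9.
Interpolate: 3.7 + 0.15·(3.9 − 3.7) = 3.7 + 0.15·0.2 = 3.73.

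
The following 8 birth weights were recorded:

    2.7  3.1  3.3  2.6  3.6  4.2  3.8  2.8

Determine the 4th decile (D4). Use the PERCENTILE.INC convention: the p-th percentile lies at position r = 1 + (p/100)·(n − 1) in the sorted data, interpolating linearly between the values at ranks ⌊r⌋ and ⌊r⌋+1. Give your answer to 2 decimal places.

3.04

Sorted: 2.6, 2.7, 2.8, 3.1, 3.3, 3.6, 3.8, 4.2.
n = 8.
r = 1 + (40/100)·(8 − 1) = 1 + 2.8 = 3.8.
Rank 3 is 2.8 and rank 4 is 3.1.
Interpolate: 2.8 + 0.8·(3.1 − 2.8) = 2.8 + 0.8·0.3 = 3.04.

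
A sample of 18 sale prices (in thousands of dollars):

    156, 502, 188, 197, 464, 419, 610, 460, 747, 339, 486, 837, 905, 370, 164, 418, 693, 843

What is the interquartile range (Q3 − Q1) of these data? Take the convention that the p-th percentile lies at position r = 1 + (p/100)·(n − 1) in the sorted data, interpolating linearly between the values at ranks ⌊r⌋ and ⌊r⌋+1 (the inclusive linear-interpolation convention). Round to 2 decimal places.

325.50

Sorted: 156, 164, 188, 197, 339, 370, 418, 419, 460, 464, 486, 502, 610, 693, 747, 837, 843, 905.
n = 18.
P25: r = 5.25; ranks 5–6 are 339, 370; interpolating gives 346.75.
P75: r = 13.75; ranks 13–14 are 610, 693; interpolating gives 672.25.
Difference: 672.25 − 346.75 = 325.5.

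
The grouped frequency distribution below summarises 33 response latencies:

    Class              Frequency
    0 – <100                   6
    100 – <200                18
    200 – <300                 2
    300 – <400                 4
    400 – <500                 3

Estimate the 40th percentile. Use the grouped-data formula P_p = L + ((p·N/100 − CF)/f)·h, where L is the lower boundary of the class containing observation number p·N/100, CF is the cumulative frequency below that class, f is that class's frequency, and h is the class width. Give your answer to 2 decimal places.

N = 33; target position k = 40/100 · 33 = 13.2.
Cumulative frequencies: 6, 24, 26, 30, 33.
Observation 13.2 falls in the class 100 – <200.
L = 100, CF = 6, f = 18, h = 100.
P40 = 100 + ((13.2 − 6)/18)·100 = 100 + 40 = 140.

140.00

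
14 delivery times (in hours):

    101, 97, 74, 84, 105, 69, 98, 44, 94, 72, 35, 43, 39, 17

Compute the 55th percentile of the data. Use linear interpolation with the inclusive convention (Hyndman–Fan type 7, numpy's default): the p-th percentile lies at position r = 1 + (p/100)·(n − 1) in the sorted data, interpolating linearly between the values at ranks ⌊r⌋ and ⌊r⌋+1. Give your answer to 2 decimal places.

Sorted: 17, 35, 39, 43, 44, 69, 72, 74, 84, 94, 97, 98, 101, 105.
n = 14.
r = 1 + (55/100)·(14 − 1) = 1 + 7.15 = 8.15.
Rank 8 is 74 and rank 9 is 84.
Interpolate: 74 + 0.15·(84 − 74) = 74 + 0.15·10 = 75.5.

75.50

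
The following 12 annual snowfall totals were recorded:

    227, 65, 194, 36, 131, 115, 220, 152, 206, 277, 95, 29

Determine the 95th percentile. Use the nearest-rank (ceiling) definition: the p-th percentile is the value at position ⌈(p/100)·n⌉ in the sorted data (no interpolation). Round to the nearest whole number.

277

Sorted: 29, 36, 65, 95, 115, 131, 152, 194, 206, 220, 227, 277.
n = 12.
Position = ⌈95/100 · 12⌉ = ⌈11.4⌉ = 12.
The value at rank 12 is 277.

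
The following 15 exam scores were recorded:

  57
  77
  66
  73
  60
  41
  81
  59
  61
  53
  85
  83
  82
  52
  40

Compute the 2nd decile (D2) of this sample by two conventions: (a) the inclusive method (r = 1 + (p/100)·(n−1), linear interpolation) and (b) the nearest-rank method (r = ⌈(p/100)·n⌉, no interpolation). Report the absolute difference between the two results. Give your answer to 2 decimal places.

0.80

Sorted: 40, 41, 52, 53, 57, 59, 60, 61, 66, 73, 77, 81, 82, 83, 85.
n = 15.
(a) r = 3.8; between ranks 3 (52) and 4 (53): 52.8.
(b) the nearest-rank method: rank 3 → 52.
|52.8 − 52| = 0.8.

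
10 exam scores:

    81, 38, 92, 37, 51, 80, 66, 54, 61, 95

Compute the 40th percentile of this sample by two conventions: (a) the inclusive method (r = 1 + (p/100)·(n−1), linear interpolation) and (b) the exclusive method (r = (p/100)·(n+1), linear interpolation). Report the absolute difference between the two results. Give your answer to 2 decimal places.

Sorted: 37, 38, 51, 54, 61, 66, 80, 81, 92, 95.
n = 10.
(a) r = 4.6; between ranks 4 (54) and 5 (61): 58.2.
(b) r = 4.4; between ranks 4 (54) and 5 (61): 56.8.
|58.2 − 56.8| = 1.4.

1.40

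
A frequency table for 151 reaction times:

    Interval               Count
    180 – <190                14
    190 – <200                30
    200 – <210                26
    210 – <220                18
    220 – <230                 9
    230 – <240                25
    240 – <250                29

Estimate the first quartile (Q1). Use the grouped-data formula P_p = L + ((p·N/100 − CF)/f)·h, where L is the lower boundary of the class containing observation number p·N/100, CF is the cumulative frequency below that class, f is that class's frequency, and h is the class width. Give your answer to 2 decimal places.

N = 151; target position k = 25/100 · 151 = 37.75.
Cumulative frequencies: 14, 44, 70, 88, 97, 122, 151.
Observation 37.75 falls in the class 190 – <200.
L = 190, CF = 14, f = 30, h = 10.
P25 = 190 + ((37.75 − 14)/30)·10 = 190 + 7.91667 = 197.917.

197.92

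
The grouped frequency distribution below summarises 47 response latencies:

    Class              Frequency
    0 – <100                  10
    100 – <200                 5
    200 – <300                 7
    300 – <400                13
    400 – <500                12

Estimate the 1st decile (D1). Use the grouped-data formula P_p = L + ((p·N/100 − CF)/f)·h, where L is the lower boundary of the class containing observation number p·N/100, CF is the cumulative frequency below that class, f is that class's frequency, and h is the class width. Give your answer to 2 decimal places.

47.00

N = 47; target position k = 10/100 · 47 = 4.7.
Cumulative frequencies: 10, 15, 22, 35, 47.
Observation 4.7 falls in the class 0 – <100.
L = 0, CF = 0, f = 10, h = 100.
P10 = 0 + ((4.7 − 0)/10)·100 = 0 + 47 = 47.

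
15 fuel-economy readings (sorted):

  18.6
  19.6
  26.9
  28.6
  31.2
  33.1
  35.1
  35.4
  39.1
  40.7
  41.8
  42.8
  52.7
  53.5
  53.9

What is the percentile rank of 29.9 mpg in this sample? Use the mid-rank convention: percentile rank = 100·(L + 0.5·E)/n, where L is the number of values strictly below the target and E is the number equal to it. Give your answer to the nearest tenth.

26.7

Count below 29.9: L = 4; count equal: E = 0; n = 15.
Percentile rank = 100·(4 + 0.5·0)/15 = 100·4/15 = 26.67.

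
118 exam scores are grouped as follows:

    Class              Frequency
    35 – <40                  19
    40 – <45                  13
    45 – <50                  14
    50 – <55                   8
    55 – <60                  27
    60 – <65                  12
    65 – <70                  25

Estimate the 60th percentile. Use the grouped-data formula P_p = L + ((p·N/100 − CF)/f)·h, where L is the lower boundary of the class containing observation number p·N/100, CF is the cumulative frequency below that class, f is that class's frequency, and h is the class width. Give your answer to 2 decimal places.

N = 118; target position k = 60/100 · 118 = 70.8.
Cumulative frequencies: 19, 32, 46, 54, 81, 93, 118.
Observation 70.8 falls in the class 55 – <60.
L = 55, CF = 54, f = 27, h = 5.
P60 = 55 + ((70.8 − 54)/27)·5 = 55 + 3.11111 = 58.1111.

58.11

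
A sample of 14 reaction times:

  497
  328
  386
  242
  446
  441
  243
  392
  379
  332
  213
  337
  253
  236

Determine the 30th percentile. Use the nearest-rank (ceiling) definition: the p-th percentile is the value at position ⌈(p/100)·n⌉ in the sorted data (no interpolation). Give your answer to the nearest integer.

Sorted: 213, 236, 242, 243, 253, 328, 332, 337, 379, 386, 392, 441, 446, 497.
n = 14.
Position = ⌈30/100 · 14⌉ = ⌈4.2⌉ = 5.
The value at rank 5 is 253.

253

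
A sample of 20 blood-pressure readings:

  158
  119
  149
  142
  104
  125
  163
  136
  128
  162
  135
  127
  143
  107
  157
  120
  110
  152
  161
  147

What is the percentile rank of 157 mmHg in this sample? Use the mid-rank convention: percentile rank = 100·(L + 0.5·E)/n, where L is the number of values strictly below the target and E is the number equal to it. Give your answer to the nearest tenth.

Sorted: 104, 107, 110, 119, 120, 125, 127, 128, 135, 136, 142, 143, 147, 149, 152, 157, 158, 161, 162, 163.
Count below 157: L = 15; count equal: E = 1; n = 20.
Percentile rank = 100·(15 + 0.5·1)/20 = 100·15.5/20 = 77.5.

77.5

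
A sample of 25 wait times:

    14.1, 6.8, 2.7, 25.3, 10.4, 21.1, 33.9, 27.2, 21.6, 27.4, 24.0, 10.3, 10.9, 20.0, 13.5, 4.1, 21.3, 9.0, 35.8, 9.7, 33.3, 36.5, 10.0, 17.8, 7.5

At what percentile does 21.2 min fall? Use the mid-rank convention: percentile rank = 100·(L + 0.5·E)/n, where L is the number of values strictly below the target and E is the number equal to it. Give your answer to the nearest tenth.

60.0

Sorted: 2.7, 4.1, 6.8, 7.5, 9.0, 9.7, 10.0, 10.3, 10.4, 10.9, 13.5, 14.1, 17.8, 20.0, 21.1, 21.3, 21.6, 24.0, 25.3, 27.2, 27.4, 33.3, 33.9, 35.8, 36.5.
Count below 21.2: L = 15; count equal: E = 0; n = 25.
Percentile rank = 100·(15 + 0.5·0)/25 = 100·15/25 = 60.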